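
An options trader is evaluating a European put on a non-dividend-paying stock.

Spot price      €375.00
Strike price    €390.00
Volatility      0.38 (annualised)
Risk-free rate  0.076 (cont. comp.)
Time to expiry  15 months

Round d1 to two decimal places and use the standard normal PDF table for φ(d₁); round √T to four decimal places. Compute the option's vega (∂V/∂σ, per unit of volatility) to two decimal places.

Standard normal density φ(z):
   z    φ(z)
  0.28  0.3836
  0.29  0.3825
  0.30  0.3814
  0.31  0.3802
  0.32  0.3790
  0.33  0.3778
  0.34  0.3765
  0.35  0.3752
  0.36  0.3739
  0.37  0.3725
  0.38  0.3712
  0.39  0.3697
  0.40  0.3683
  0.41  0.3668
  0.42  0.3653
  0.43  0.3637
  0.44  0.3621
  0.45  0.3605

T = 1.25;  σ√T = 0.4249
ln(S/K) + (r + σ²/2)T = ln(375/390) + (0.076 + 0.38²/2)·1.25 = -0.0392 + 0.1852 = 0.1460
d₁ = 0.1460 / 0.4249 = 0.3437 which rounds to 0.34
√T = √1.25 = 1.1180
φ(d₁) = φ(0.34) = 0.3765
vega = S·φ(d₁)·√T = 375·0.3765·1.1180 = 157.8476

157.85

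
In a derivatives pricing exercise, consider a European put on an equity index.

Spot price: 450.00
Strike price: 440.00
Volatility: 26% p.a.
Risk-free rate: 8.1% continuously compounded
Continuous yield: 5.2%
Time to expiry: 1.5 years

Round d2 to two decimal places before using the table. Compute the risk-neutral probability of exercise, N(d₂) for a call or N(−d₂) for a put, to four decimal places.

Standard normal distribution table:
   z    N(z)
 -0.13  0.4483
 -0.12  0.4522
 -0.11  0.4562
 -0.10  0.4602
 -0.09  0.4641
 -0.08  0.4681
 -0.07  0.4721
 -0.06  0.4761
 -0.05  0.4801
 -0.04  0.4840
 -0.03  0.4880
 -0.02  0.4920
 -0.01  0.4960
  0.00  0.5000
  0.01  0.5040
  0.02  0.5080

σ√T = 0.26·√1.5 = 0.3184
d₁ = [ln(450/440) + (0.081 − 0.052 + 0.26²/2)·1.5] / 0.3184 = [0.0225 + 0.0942] / 0.3184 = 0.3664 → 0.37
d₂ = d₁ − σ√T = 0.3664 − 0.3184 = 0.0480 → 0.05
Risk-neutral Pr[S_T < K] = N(−d₂) = N(-0.05) = 0.4801

0.4801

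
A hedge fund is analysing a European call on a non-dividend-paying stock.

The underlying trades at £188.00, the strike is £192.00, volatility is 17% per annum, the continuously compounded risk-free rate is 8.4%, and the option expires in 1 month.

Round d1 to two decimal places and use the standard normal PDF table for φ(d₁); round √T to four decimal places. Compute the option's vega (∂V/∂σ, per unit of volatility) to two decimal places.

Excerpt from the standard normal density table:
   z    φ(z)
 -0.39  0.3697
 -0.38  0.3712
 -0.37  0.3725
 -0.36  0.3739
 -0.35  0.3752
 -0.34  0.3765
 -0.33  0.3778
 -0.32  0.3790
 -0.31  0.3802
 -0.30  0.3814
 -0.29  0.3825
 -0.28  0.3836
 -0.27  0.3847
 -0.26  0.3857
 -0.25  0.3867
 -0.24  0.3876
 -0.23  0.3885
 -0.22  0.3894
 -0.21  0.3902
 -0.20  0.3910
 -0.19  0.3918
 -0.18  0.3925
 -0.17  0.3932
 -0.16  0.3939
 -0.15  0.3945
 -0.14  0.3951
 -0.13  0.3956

20.93

T = 0.08333;  σ√T = 0.0491
d₁ = [ln(188/192) + (0.084 + ½·0.17²)·0.08333] / (σ√T) = (-0.0211 + 0.0082) / 0.0491 = -0.2618 which rounds to -0.26
√T = √0.08333 = 0.2887
φ(d₁) = φ(-0.26) = 0.3857
vega = S·φ(d₁)·√T = 188·0.3857·0.2887 = 20.9341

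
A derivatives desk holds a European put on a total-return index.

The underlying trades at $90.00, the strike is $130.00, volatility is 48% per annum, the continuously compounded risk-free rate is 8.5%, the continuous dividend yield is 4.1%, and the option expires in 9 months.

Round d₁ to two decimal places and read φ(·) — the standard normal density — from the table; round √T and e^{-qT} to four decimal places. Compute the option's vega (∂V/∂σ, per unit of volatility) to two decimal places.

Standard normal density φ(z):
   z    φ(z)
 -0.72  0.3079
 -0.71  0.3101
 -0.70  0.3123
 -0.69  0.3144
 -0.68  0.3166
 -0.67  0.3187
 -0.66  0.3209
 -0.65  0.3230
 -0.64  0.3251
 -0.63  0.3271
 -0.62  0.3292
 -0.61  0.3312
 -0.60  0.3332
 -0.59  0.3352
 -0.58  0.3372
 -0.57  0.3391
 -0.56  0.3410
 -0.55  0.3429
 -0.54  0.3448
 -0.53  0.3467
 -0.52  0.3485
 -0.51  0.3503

σ√T = 0.48·√0.75 = 0.4157
ln(S/K) + (r − q + σ²/2)T = ln(90/130) + (0.085 − 0.041 + 0.48²/2)·0.75 = -0.3677 + 0.1194 = -0.2483
d₁ = -0.2483 / 0.4157 = -0.5974 → -0.60
√T = √0.75 = 0.8660
φ(d₁) = φ(-0.60) = 0.3332
exp(−qT) = exp(−0.041·0.75) = 0.9697
vega = S·exp(−qT)·φ(d₁)·√T = 90·0.9697·0.3332·0.8660 = 25.1827
(Vega is the same for a European call and put with the same parameters.)

25.18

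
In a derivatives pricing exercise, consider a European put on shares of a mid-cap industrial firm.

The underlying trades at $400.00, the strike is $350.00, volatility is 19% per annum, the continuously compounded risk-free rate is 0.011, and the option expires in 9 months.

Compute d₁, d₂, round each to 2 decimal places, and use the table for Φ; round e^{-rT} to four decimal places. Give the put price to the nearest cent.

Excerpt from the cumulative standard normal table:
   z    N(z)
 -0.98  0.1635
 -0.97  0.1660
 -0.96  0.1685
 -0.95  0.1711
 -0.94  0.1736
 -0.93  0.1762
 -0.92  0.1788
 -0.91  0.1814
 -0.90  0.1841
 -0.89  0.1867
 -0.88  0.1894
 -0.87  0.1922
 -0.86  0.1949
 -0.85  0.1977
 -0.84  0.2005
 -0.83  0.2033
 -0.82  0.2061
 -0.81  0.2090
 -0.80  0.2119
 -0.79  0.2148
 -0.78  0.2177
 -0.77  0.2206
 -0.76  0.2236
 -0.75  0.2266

σ√T = 0.19 × 0.8660 = 0.1645
d₁ = [ln(400/350) + (0.011 + 0.19²/2)·0.75] / 0.1645 = [0.1335 + 0.0218] / 0.1645 = 0.9439 ⇒ 0.94
d₂ = d₁ − σ√T = 0.9439 − 0.1645 = 0.7794 ⇒ 0.78
e^(−rT) = e^(−0.011·0.75) = 0.9918
N(−d₂) = N(-0.78) = 0.2177;  N(−d₁) = N(-0.94) = 0.1736
P = 350·0.9918·0.2177 − 400·0.1736 = 75.5702 − 69.4400 = 6.1302

$6.13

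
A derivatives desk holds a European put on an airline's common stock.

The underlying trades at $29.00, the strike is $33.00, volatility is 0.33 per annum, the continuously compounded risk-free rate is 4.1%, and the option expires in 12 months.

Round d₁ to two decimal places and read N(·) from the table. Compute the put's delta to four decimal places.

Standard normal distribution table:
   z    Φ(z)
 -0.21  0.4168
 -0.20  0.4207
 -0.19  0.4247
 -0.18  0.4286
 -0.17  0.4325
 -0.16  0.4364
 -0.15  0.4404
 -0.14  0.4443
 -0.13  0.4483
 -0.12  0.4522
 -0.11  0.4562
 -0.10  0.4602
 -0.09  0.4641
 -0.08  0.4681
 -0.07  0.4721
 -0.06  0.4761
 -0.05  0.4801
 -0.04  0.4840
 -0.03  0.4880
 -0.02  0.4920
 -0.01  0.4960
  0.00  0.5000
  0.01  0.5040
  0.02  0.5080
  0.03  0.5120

-0.5398

σ√T = 0.33·√1 = 0.3300
d₁ = [ln(29/33) + (0.041 + 0.33²/2)·1] / 0.3300 = [-0.1292 + 0.0955] / 0.3300 = -0.1023 ≈ -0.10
N(d₁) = N(-0.10) = 0.4602
Δ_put = N(d₁) − 1 = 0.4602 − 1 = -0.5398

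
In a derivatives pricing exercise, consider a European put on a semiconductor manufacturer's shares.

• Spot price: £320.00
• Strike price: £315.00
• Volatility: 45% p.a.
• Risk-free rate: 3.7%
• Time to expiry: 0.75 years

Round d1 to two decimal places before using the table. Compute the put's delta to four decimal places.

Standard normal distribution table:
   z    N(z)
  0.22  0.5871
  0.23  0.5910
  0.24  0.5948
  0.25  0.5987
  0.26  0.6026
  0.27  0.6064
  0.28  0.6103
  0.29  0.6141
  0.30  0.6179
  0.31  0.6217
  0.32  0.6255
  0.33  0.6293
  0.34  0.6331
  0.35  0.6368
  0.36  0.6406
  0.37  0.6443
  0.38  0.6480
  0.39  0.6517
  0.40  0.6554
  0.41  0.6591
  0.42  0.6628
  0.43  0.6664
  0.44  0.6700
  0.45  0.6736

σ√T = 0.45·√0.75 = 0.3897
d₁ = [ln(320/315) + (0.037 + 0.45²/2)·0.75] / 0.3897 = [0.0157 + 0.1037] / 0.3897 = 0.3065 ≈ 0.31
N(d₁) = N(0.31) = 0.6217
Δ_put = N(d₁) − 1 = 0.6217 − 1 = -0.3783

-0.3783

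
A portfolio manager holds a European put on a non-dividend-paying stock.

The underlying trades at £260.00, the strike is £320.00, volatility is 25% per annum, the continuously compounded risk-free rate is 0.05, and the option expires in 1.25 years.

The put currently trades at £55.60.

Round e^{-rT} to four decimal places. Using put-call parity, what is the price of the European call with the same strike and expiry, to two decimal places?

e^(−rT) = e^(−0.05·1.25) = 0.9394
Put-call parity: C − P = S − K·e^(−rT) = 260 − 320·0.9394 = 260 − 300.6080 = -40.6080
C = P + (C − P) = 55.60 + (-40.6080) = 14.9920

£14.99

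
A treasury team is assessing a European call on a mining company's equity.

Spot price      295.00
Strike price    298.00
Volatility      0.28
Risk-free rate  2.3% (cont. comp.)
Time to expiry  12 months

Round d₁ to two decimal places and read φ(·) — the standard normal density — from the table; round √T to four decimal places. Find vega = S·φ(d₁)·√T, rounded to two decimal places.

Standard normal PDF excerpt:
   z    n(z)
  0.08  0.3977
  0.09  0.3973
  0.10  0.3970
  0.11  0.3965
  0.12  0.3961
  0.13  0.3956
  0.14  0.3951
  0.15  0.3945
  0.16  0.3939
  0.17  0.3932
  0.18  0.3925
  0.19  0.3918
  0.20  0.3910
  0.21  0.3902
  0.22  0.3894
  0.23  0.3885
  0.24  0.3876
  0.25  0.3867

115.58

σ√T = 0.28·√1 = 0.2800
d₁ = [ln(295/298) + (0.023 + 0.28²/2)·1] / 0.2800 = [-0.0101 + 0.0622] / 0.2800 = 0.1860 ≈ 0.19
√T = √1 = 1.0000
φ(d₁) = φ(0.19) = 0.3918
vega = S·φ(d₁)·√T = 295·0.3918·1.0000 = 115.5810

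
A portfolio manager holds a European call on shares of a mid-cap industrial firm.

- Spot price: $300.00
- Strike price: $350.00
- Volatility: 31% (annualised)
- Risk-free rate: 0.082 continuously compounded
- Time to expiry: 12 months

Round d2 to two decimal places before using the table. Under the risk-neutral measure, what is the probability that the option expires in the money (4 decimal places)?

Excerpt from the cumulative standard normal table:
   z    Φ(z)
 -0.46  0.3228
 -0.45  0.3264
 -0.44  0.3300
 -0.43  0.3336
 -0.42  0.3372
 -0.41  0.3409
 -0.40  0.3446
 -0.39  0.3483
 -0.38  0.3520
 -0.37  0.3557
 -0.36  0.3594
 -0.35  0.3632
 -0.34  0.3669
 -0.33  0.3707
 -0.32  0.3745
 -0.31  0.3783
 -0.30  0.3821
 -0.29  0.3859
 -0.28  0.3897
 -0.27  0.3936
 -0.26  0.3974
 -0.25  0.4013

σ√T = 0.31 × 1.0000 = 0.3100
d₁ = [ln(300/350) + (0.082 + 0.31²/2)·1] / 0.3100 = [-0.1542 + 0.1300] / 0.3100 = -0.0777 ⇒ -0.08
d₂ = d₁ − σ√T = -0.0777 − 0.3100 = -0.3877 ⇒ -0.39
Pr(exercise) under Q = N(d₂) = 0.3483

0.3483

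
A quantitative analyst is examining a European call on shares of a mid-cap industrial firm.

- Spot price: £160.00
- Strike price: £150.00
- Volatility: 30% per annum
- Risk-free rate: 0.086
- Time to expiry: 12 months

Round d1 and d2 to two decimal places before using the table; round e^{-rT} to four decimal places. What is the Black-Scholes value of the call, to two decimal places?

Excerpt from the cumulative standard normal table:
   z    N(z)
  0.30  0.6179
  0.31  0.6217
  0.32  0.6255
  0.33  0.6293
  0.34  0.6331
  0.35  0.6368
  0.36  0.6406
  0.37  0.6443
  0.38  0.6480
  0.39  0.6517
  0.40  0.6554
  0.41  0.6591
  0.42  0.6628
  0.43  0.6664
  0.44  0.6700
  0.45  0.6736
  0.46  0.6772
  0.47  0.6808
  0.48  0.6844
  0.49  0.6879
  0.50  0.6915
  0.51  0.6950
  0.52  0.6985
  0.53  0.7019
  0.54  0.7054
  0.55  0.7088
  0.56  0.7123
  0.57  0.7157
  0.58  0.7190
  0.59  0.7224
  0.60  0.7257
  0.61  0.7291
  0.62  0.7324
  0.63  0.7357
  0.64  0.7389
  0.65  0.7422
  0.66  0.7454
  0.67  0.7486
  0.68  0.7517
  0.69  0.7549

£31.10

σ√T = 0.3 × 1.0000 = 0.3000
d₁ = [ln(160/150) + (0.086 + 0.3²/2)·1] / 0.3000 = [0.0645 + 0.1310] / 0.3000 = 0.6518 → 0.65
d₂ = d₁ − σ√T = 0.6518 − 0.3000 = 0.3518 → 0.35
e^(−rT) = e^(−0.086·1) = 0.9176
N(d₁) = N(0.65) = 0.7422;  N(d₂) = N(0.35) = 0.6368
C = 160·0.7422 − 150·0.9176·0.6368 = 118.7520 − 87.6492 = 31.1028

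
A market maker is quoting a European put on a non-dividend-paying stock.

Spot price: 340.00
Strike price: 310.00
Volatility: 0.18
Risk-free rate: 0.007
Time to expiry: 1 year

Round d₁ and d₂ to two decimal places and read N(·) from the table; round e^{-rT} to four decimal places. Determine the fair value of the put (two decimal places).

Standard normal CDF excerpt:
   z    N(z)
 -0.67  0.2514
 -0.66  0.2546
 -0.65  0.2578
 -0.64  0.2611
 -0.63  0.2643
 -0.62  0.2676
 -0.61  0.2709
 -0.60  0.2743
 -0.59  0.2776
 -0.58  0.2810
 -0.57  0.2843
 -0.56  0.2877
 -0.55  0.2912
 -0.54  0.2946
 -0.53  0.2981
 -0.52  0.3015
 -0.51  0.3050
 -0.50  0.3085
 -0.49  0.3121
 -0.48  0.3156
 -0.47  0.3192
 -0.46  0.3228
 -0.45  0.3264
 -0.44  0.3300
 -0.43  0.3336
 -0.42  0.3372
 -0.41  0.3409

10.59

σ√T = 0.18 × 1.0000 = 0.1800
d₁ = [ln(340/310) + (0.007 + 0.18²/2)·1] / 0.1800 = [0.0924 + 0.0232] / 0.1800 = 0.6421 which rounds to 0.64
d₂ = d₁ − σ√T = 0.6421 − 0.1800 = 0.4621 which rounds to 0.46
e^(−rT) = e^(−0.007·1) = 0.9930
N(−d₂) = N(-0.46) = 0.3228;  N(−d₁) = N(-0.64) = 0.2611
P = 310·0.9930·0.3228 − 340·0.2611 = 99.3675 − 88.7740 = 10.5935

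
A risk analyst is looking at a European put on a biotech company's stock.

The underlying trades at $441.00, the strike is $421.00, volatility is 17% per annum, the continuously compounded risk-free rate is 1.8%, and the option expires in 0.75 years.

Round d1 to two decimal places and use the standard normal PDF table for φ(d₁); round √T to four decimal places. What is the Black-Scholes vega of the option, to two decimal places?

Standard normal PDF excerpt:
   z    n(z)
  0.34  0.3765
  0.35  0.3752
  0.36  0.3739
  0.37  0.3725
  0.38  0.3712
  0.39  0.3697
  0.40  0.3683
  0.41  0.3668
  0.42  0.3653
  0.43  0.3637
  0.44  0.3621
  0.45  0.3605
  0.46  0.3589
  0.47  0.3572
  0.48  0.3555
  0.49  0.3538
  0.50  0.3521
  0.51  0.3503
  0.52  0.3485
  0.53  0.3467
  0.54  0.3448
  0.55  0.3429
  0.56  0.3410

σ√T = 0.17·√0.75 = 0.1472
d₁ = [ln(441/421) + (0.018 + ½·0.17²)·0.75] / (σ√T) = (0.0464 + 0.0243) / 0.1472 = 0.4806 ⇒ 0.48
√T = √0.75 = 0.8660
φ(d₁) = φ(0.48) = 0.3555
vega = S·φ(d₁)·√T = 441·0.3555·0.8660 = 135.7676
(The call has the same vega.)

135.77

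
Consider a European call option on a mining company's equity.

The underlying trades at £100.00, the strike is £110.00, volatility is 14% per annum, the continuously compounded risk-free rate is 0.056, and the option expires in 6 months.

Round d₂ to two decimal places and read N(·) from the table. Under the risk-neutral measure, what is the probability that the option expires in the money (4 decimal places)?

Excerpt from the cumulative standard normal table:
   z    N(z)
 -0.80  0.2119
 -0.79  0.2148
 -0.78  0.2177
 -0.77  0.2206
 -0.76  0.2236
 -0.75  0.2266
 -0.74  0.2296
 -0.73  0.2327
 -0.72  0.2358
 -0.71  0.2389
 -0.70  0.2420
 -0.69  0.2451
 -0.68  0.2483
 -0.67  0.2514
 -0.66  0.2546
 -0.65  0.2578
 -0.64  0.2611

σ√T = 0.14 × 0.7071 = 0.0990
d₁ = [ln(100/110) + (0.056 + 0.14²/2)·0.5] / 0.0990 = [-0.0953 + 0.0329] / 0.0990 = -0.6304 ⇒ -0.63
d₂ = d₁ − σ√T = -0.6304 − 0.0990 = -0.7294 ⇒ -0.73
Pr(exercise) under Q = N(d₂) = 0.2327

0.2327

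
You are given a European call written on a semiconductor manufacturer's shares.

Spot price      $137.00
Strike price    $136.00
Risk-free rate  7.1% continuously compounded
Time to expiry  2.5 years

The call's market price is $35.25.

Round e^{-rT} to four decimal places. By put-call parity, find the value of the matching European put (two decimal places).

$12.14

e^(−rT) = e^(−0.071·2.5) = 0.8374
Put-call parity: C − P = S − K·e^(−rT) = 137 − 136·0.8374 = 137 − 113.8864 = 23.1136
P = C − (C − P) = 35.25 − (23.1136) = 12.1364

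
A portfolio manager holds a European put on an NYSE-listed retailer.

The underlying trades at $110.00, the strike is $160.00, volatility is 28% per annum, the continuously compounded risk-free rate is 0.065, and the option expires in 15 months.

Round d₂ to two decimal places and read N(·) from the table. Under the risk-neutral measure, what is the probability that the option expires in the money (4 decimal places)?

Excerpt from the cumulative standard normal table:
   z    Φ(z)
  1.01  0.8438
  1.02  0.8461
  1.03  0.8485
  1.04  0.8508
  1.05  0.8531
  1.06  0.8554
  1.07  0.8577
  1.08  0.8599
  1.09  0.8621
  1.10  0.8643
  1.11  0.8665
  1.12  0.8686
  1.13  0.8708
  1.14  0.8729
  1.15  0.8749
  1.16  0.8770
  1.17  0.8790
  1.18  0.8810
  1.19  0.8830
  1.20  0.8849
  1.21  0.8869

0.8621

σ√T = 0.28·√1.25 = 0.3130
d₁ = [ln(110/160) + (0.065 + ½·0.28²)·1.25] / (σ√T) = (-0.3747 + 0.1303) / 0.3130 = -0.7808 → -0.78
d₂ = -0.7808 − 0.3130 = -1.0939 → -1.09
Risk-neutral Pr[S_T < K] = N(−d₂) = N(1.09) = 0.8621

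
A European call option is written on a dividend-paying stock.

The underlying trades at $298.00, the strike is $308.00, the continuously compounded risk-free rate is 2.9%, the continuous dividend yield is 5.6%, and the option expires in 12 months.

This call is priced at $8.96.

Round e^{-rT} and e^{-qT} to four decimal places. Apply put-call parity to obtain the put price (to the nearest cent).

e^(−qT) = e^(−0.056·1) = 0.9455;  e^(−rT) = e^(−0.029·1) = 0.9714
Put-call parity: C − P = S·e^(−qT) − K·e^(−rT) = 298·0.9455 − 308·0.9714 = 281.7590 − 299.1912 = -17.4322
P = C − (C − P) = 8.96 − (-17.4322) = 26.3922

$26.39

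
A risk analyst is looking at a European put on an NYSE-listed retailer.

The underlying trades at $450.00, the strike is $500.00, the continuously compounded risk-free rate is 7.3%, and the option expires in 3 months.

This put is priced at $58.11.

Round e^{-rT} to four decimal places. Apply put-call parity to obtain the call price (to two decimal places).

e^(−rT) = e^(−0.073·0.25) = 0.9819
Put-call parity: C − P = S − K·e^(−rT) = 450 − 500·0.9819 = 450 − 490.9500 = -40.9500
C = P + (C − P) = 58.11 + (-40.9500) = 17.1600

$17.16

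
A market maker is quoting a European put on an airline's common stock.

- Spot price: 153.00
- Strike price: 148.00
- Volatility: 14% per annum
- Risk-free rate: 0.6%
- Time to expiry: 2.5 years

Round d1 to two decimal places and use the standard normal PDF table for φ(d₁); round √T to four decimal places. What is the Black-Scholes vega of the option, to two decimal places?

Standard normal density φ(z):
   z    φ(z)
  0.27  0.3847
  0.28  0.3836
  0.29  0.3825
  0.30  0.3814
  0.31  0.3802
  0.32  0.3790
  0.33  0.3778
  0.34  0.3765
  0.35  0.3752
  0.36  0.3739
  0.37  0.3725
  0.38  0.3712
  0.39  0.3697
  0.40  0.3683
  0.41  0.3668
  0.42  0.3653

T = 2.5;  σ√T = 0.2214
d₁ = [ln(153/148) + (0.006 + ½·0.14²)·2.5] / (σ√T) = (0.0332 + 0.0395) / 0.2214 = 0.3285 ≈ 0.33
√T = √2.5 = 1.5811
φ(d₁) = φ(0.33) = 0.3778
vega = S·φ(d₁)·√T = 153·0.3778·1.5811 = 91.3930
(The call has the same vega.)

91.39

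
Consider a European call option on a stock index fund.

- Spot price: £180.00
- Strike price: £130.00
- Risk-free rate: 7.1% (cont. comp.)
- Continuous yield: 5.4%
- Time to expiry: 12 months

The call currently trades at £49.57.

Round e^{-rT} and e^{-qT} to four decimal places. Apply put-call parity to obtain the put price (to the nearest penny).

e^(−qT) = e^(−0.054·1) = 0.9474;  e^(−rT) = e^(−0.071·1) = 0.9315
Put-call parity: C − P = S·e^(−qT) − K·e^(−rT) = 180·0.9474 − 130·0.9315 = 170.5320 − 121.0950 = 49.4370
P = C − (C − P) = 49.57 − (49.4370) = 0.1330

£0.13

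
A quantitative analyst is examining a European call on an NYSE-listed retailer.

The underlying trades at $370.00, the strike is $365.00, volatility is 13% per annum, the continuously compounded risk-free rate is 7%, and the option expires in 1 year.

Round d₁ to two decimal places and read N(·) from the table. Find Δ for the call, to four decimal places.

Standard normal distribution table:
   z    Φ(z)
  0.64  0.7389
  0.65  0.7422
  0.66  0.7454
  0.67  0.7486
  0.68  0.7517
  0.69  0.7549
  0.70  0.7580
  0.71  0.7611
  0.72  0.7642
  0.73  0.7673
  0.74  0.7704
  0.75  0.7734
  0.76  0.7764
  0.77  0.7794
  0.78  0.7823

0.7611

σ√T = 0.13 × 1.0000 = 0.1300
d₁ = [ln(370/365) + (0.07 + 0.13²/2)·1] / 0.1300 = [0.0136 + 0.0785] / 0.1300 = 0.7081 which rounds to 0.71
N(d₁) = N(0.71) = 0.7611
Δ_call = N(d₁) = 0.7611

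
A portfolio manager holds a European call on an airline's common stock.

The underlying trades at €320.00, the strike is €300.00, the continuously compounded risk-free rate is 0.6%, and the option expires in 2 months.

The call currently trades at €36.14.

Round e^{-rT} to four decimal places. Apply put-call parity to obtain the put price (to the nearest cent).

exp(−rT) = exp(−0.006·0.1667) = 0.9990
Put-call parity: C − P = S − K·e^(−rT) = 320 − 300·0.9990 = 320 − 299.7000 = 20.3000
P = C − (C − P) = 36.14 − (20.3000) = 15.8400

€15.84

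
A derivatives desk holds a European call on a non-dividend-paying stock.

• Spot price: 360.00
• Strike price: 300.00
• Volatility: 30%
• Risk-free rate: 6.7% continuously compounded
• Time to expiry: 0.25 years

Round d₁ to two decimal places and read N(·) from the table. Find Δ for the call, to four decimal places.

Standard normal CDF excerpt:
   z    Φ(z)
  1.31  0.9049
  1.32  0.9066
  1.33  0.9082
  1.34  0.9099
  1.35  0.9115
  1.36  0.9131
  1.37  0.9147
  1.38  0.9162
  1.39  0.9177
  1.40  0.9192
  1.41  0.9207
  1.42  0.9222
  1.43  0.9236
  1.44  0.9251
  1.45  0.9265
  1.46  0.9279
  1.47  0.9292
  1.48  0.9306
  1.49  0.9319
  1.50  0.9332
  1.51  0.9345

0.9192

σ√T = 0.3 × 0.5000 = 0.1500
d₁ = [ln(360/300) + (0.067 + 0.3²/2)·0.25] / 0.1500 = [0.1823 + 0.0280] / 0.1500 = 1.4021 → 1.40
N(d₁) = N(1.40) = 0.9192
Δ_call = N(d₁) = 0.9192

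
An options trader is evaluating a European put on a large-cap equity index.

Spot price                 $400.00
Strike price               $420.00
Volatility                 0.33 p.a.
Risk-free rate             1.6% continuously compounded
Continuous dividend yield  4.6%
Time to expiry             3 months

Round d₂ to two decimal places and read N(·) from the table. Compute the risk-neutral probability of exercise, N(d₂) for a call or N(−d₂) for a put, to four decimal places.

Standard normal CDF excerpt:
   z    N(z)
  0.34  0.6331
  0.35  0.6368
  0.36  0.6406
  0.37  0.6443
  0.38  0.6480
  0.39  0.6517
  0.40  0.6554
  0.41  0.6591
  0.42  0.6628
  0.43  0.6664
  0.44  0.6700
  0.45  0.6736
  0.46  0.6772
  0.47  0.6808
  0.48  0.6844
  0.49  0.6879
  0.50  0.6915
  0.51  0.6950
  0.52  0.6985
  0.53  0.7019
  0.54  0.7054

T = 0.25;  σ√T = 0.1650
d₁ = [ln(400/420) + (0.016 − 0.046 + 0.33²/2)·0.25] / 0.1650 = [-0.0488 + 0.0061] / 0.1650 = -0.2587 ≈ -0.26
d₂ = d₁ − σ√T = -0.2587 − 0.1650 = -0.4237 ≈ -0.42
Risk-neutral Pr[S_T < K] = N(−d₂) = N(0.42) = 0.6628

0.6628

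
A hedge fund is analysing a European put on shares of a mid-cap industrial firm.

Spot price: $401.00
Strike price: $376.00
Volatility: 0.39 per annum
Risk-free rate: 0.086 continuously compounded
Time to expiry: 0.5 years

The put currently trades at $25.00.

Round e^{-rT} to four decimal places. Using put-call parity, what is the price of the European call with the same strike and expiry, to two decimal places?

exp(−rT) = exp(−0.086·0.5) = 0.9579
Put-call parity: C − P = S − K·e^(−rT) = 401 − 376·0.9579 = 401 − 360.1704 = 40.8296
C = P + (C − P) = 25.00 + (40.8296) = 65.8296

$65.83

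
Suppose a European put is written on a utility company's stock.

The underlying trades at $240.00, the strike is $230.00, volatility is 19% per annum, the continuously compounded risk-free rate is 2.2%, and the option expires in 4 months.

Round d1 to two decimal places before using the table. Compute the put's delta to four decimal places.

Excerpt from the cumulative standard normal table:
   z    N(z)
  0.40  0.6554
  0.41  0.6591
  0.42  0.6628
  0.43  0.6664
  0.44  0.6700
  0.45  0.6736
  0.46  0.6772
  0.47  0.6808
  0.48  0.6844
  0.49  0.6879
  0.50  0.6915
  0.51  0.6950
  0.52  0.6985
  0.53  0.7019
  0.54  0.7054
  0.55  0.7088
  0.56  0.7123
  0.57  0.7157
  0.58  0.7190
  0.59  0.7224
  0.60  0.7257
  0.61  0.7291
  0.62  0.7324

T = 0.3333;  σ√T = 0.1097
d₁ = [ln(240/230) + (0.022 + 0.19²/2)·0.3333] / 0.1097 = [0.0426 + 0.0134] / 0.1097 = 0.5097 ≈ 0.51
N(d₁) = N(0.51) = 0.6950
Δ_put = N(d₁) − 1 = 0.6950 − 1 = -0.3050

-0.3050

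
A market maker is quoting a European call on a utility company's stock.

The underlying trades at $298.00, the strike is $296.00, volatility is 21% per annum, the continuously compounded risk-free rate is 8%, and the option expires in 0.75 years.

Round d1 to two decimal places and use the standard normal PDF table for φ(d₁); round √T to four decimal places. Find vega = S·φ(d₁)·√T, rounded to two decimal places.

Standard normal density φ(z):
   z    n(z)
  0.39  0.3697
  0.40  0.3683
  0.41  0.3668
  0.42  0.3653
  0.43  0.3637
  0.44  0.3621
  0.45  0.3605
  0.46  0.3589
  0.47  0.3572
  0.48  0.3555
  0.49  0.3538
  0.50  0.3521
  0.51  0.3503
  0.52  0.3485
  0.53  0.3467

92.62

σ√T = 0.21·√0.75 = 0.1819
d₁ = [ln(298/296) + (0.08 + ½·0.21²)·0.75] / (σ√T) = (0.0067 + 0.0765) / 0.1819 = 0.4579 which rounds to 0.46
√T = √0.75 = 0.8660
φ(d₁) = φ(0.46) = 0.3589
vega = S·φ(d₁)·√T = 298·0.3589·0.8660 = 92.6206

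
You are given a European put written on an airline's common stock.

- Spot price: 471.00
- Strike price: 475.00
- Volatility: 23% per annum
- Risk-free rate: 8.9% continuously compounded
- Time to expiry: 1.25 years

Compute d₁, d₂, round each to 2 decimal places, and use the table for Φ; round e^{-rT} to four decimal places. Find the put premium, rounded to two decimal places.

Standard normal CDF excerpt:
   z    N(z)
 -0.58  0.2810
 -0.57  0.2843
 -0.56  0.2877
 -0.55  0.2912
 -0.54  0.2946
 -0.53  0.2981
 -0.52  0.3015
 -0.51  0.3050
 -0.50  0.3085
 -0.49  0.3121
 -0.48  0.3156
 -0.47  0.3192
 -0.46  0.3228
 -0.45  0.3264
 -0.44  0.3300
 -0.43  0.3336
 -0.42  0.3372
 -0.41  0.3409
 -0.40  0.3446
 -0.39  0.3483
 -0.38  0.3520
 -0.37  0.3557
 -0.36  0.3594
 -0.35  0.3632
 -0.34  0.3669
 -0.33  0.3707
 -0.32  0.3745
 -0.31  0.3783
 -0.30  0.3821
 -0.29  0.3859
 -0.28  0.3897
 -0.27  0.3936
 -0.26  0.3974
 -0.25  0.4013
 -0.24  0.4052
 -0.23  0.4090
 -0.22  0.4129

σ√T = 0.23·√1.25 = 0.2571
d₁ = [ln(471/475) + (0.089 + 0.23²/2)·1.25] / 0.2571 = [-0.0085 + 0.1443] / 0.2571 = 0.5283 ⇒ 0.53
d₂ = d₁ − σ√T = 0.5283 − 0.2571 = 0.2712 ⇒ 0.27
exp(−rT) = exp(−0.089·1.25) = 0.8947
N(−d₂) = N(-0.27) = 0.3936;  N(−d₁) = N(-0.53) = 0.2981
P = 475·0.8947·0.3936 − 471·0.2981 = 167.2731 − 140.4051 = 26.8680

26.87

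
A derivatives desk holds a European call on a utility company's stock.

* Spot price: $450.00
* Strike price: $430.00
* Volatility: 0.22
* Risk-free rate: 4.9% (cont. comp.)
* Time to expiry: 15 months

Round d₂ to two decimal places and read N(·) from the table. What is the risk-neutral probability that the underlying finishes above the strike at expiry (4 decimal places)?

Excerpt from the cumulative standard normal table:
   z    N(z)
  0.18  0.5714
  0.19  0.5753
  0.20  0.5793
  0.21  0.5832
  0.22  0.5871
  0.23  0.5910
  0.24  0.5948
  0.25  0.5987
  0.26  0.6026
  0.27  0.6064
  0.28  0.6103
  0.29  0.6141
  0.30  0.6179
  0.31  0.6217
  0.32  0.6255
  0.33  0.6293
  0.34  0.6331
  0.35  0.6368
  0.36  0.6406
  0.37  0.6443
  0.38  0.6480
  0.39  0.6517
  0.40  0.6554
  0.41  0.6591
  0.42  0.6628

T = 1.25;  σ√T = 0.2460
d₁ = [ln(450/430) + (0.049 + ½·0.22²)·1.25] / (σ√T) = (0.0455 + 0.0915) / 0.2460 = 0.5568 → 0.56
d₂ = 0.5568 − 0.2460 = 0.3109 → 0.31
Risk-neutral Pr[S_T > K] = N(d₂) = N(0.31) = 0.6217

0.6217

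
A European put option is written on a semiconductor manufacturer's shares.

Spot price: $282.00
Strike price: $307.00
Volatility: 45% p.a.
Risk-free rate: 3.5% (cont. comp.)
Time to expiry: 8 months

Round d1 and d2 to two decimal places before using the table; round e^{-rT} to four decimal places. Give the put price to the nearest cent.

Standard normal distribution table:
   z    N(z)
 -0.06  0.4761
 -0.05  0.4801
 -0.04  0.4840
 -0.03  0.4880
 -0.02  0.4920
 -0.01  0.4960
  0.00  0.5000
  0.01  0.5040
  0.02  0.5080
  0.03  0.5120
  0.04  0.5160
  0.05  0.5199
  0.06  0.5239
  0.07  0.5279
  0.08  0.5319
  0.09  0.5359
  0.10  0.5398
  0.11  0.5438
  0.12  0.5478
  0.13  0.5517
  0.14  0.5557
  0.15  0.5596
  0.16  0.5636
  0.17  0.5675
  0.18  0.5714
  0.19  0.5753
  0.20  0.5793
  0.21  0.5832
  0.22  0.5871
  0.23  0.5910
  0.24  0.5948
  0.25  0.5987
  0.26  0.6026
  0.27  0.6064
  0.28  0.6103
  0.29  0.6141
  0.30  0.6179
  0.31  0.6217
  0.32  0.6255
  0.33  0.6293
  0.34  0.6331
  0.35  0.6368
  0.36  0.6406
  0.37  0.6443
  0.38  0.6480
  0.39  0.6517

$52.24

σ√T = 0.45·√0.6667 = 0.3674
d₁ = [ln(282/307) + (0.035 + 0.45²/2)·0.6667] / 0.3674 = [-0.0849 + 0.0908] / 0.3674 = 0.0160 ⇒ 0.02
d₂ = d₁ − σ√T = 0.0160 − 0.3674 = -0.3514 ⇒ -0.35
exp(−rT) = exp(−0.035·0.6667) = 0.9769
N(−d₂) = N(0.35) = 0.6368;  N(−d₁) = N(-0.02) = 0.4920
P = 307·0.9769·0.6368 − 282·0.4920 = 190.9816 − 138.7440 = 52.2376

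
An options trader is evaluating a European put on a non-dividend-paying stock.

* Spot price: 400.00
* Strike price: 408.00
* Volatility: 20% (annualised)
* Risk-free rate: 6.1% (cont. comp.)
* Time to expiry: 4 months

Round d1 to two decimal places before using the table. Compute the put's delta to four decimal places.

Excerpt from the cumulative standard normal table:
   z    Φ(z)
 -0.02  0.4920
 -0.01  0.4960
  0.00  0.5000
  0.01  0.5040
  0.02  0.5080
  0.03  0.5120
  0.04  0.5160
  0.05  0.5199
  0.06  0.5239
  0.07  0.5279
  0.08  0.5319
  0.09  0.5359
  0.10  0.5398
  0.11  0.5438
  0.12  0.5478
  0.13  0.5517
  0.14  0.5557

-0.4761

σ√T = 0.2 × 0.5774 = 0.1155
d₁ = [ln(400/408) + (0.061 + ½·0.2²)·0.3333] / (σ√T) = (-0.0198 + 0.0270) / 0.1155 = 0.0623 which rounds to 0.06
N(d₁) = N(0.06) = 0.5239
Δ_put = N(d₁) − 1 = 0.5239 − 1 = -0.4761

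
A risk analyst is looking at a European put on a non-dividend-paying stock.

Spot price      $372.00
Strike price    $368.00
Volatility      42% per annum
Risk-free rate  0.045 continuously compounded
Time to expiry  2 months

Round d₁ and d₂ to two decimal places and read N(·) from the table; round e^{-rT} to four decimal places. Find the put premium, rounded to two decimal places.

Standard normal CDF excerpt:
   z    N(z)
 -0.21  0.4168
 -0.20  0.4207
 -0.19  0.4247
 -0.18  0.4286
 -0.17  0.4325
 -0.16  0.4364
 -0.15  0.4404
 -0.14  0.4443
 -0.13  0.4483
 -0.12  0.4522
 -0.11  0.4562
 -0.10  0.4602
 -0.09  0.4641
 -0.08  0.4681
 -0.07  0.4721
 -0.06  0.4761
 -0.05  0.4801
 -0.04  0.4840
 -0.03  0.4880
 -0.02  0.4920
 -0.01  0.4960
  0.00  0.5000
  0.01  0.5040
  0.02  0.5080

$21.71

σ√T = 0.42·√0.1667 = 0.1715
d₁ = [ln(372/368) + (0.045 + 0.42²/2)·0.1667] / 0.1715 = [0.0108 + 0.0222] / 0.1715 = 0.1925 ⇒ 0.19
d₂ = d₁ − σ√T = 0.1925 − 0.1715 = 0.0211 ⇒ 0.02
exp(−rT) = exp(−0.045·0.1667) = 0.9925
N(−d₂) = N(-0.02) = 0.4920;  N(−d₁) = N(-0.19) = 0.4247
P = 368·0.9925·0.4920 − 372·0.4247 = 179.6981 − 157.9884 = 21.7097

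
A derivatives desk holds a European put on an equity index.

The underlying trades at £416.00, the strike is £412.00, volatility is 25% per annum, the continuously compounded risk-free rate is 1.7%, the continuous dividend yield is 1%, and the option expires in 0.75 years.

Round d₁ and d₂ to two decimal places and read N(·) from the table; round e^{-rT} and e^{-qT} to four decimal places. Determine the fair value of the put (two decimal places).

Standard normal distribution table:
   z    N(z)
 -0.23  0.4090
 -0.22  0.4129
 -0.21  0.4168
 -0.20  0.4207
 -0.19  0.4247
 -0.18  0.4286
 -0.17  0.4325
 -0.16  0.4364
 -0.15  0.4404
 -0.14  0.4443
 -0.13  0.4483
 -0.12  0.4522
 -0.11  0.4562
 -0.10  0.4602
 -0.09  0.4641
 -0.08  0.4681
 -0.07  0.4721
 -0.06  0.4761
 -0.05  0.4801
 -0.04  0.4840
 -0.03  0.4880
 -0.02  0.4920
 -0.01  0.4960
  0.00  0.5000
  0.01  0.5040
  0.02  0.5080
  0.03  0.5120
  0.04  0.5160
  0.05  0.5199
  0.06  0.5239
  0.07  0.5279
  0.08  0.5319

£32.93

σ√T = 0.25 × 0.8660 = 0.2165
d₁ = [ln(416/412) + (0.017 − 0.01 + 0.25²/2)·0.75] / 0.2165 = [0.0097 + 0.0287] / 0.2165 = 0.1771 → 0.18
d₂ = d₁ − σ√T = 0.1771 − 0.2165 = -0.0394 → -0.04
e^(−qT) = e^(−0.01·0.75) = 0.9925;  e^(−rT) = e^(−0.017·0.75) = 0.9873
N(−d₂) = N(0.04) = 0.5160;  N(−d₁) = N(-0.18) = 0.4286
P = 412·0.9873·0.5160 − 416·0.9925·0.4286 = 209.8921 − 176.9604 = 32.9317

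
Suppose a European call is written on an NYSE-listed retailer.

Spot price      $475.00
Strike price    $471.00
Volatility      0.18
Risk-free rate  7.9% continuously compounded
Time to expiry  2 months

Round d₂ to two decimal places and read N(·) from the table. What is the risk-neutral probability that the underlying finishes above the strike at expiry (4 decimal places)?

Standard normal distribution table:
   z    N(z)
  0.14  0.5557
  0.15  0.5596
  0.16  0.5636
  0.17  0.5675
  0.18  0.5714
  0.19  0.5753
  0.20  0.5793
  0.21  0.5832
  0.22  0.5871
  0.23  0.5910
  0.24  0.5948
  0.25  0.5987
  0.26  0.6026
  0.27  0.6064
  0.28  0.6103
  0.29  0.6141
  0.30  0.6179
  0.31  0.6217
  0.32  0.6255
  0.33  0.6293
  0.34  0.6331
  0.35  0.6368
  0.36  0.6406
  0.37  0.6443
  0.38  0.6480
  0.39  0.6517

0.6026

T = 0.1667;  σ√T = 0.0735
d₁ = [ln(475/471) + (0.079 + 0.18²/2)·0.1667] / 0.0735 = [0.0085 + 0.0159] / 0.0735 = 0.3310 ⇒ 0.33
d₂ = d₁ − σ√T = 0.3310 − 0.0735 = 0.2575 ⇒ 0.26
Pr(exercise) under Q = N(d₂) = 0.6026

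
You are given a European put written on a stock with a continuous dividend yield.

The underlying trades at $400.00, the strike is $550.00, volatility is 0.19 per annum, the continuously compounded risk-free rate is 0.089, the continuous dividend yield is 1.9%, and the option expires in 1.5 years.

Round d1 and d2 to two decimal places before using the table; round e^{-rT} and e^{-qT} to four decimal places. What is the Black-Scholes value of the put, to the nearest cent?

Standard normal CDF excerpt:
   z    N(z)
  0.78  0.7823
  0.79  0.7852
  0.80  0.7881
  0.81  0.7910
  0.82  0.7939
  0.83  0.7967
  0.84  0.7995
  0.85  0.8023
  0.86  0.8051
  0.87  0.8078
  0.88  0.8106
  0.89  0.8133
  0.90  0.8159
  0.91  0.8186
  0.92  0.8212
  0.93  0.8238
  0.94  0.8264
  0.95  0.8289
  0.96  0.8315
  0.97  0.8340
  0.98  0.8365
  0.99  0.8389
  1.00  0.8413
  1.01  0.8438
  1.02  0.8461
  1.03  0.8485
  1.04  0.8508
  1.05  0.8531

σ√T = 0.19 × 1.2247 = 0.2327
d₁ = [ln(400/550) + (0.089 − 0.019 + 0.19²/2)·1.5] / 0.2327 = [-0.3185 + 0.1321] / 0.2327 = -0.8009 which rounds to -0.80
d₂ = d₁ − σ√T = -0.8009 − 0.2327 = -1.0336 which rounds to -1.03
exp(−qT) = exp(−0.019·1.5) = 0.9719;  exp(−rT) = exp(−0.089·1.5) = 0.8750
P = 550·0.8750·N(1.03) − 400·0.9719·N(0.80) = 550·0.8750·0.8485 − 400·0.9719·0.7881 = 408.3406 − 306.3818 = 101.9589

$101.96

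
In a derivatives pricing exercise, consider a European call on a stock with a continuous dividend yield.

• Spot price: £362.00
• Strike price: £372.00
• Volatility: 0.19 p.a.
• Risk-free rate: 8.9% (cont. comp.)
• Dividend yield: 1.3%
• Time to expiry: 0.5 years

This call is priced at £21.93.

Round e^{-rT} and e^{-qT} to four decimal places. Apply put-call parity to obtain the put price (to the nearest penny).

£18.10

exp(−qT) = exp(−0.013·0.5) = 0.9935;  exp(−rT) = exp(−0.089·0.5) = 0.9565
Put-call parity: C − P = S·e^(−qT) − K·e^(−rT) = 362·0.9935 − 372·0.9565 = 359.6470 − 355.8180 = 3.8290
P = C − (C − P) = 21.93 − (3.8290) = 18.1010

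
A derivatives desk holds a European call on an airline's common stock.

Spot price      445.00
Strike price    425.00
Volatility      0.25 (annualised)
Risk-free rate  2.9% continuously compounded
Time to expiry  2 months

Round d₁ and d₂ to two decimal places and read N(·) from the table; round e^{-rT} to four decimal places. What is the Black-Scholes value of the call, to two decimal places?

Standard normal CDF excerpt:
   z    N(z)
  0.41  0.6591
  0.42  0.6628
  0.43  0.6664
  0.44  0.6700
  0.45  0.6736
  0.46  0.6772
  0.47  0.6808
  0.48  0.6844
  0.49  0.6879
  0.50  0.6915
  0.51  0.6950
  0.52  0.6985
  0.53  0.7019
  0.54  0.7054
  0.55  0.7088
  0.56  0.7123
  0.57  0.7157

30.51

σ√T = 0.25 × 0.4082 = 0.1021
d₁ = [ln(445/425) + (0.029 + ½·0.25²)·0.1667] / (σ√T) = (0.0460 + 0.0100) / 0.1021 = 0.5489 ⇒ 0.55
d₂ = 0.5489 − 0.1021 = 0.4469 ⇒ 0.45
e^(−rT) = e^(−0.029·0.1667) = 0.9952
C = 445·N(0.55) − 425·0.9952·N(0.45) = 445·0.7088 − 425·0.9952·0.6736 = 315.4160 − 284.9059 = 30.5101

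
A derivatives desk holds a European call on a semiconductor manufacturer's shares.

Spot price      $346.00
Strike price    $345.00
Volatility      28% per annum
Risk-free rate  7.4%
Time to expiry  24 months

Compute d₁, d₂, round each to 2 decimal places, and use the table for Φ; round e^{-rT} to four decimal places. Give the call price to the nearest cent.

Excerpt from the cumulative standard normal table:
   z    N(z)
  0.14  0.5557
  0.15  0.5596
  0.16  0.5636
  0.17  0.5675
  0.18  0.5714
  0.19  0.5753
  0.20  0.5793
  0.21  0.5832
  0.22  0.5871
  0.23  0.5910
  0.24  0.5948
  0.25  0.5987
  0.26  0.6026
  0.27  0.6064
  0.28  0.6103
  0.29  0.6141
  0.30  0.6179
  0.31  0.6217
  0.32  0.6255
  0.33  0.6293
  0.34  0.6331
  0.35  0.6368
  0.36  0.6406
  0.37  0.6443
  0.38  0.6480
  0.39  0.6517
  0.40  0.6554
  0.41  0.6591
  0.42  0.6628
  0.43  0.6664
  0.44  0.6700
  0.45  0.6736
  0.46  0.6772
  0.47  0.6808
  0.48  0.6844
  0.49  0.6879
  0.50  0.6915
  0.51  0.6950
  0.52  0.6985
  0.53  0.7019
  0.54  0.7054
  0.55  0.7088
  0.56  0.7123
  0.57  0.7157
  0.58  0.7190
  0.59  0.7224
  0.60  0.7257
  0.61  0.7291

$78.77

T = 2;  σ√T = 0.3960
d₁ = [ln(346/345) + (0.074 + 0.28²/2)·2] / 0.3960 = [0.0029 + 0.2264] / 0.3960 = 0.5791 → 0.58
d₂ = d₁ − σ√T = 0.5791 − 0.3960 = 0.1831 → 0.18
exp(−rT) = exp(−0.074·2) = 0.8624
C = 346·N(0.58) − 345·0.8624·N(0.18) = 346·0.7190 − 345·0.8624·0.5714 = 248.7740 − 170.0075 = 78.7665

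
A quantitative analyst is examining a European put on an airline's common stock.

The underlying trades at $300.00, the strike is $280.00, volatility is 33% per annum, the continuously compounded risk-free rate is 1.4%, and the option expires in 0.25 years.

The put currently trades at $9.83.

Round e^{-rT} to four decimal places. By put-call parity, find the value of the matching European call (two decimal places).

$30.81

exp(−rT) = exp(−0.014·0.25) = 0.9965
Put-call parity: C − P = S − K·e^(−rT) = 300 − 280·0.9965 = 300 − 279.0200 = 20.9800
C = P + (C − P) = 9.83 + (20.9800) = 30.8100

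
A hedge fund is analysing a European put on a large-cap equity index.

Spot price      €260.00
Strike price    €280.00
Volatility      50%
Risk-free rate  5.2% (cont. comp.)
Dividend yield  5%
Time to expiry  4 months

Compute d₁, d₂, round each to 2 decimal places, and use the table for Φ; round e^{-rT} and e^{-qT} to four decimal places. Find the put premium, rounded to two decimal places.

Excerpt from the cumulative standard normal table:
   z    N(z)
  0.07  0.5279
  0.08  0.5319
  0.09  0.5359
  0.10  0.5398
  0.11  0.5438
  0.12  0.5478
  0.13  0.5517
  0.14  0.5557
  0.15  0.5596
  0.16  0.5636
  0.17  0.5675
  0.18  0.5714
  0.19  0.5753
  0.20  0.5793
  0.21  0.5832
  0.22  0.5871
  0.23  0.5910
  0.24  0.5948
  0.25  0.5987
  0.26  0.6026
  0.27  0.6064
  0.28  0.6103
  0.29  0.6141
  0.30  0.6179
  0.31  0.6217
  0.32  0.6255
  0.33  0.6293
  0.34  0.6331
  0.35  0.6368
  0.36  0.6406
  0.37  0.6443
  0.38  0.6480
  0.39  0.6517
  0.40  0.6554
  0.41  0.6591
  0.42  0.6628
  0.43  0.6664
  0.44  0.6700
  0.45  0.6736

€41.30

σ√T = 0.5 × 0.5774 = 0.2887
ln(S/K) + (r − q + σ²/2)T = ln(260/280) + (0.052 − 0.05 + 0.5²/2)·0.3333 = -0.0741 + 0.0423 = -0.0318
d₁ = -0.0318 / 0.2887 = -0.1101 ⇒ -0.11
d₂ = d₁ − σ√T = -0.1101 − 0.2887 = -0.3987 ⇒ -0.40
exp(−qT) = exp(−0.05·0.3333) = 0.9835;  exp(−rT) = exp(−0.052·0.3333) = 0.9828
N(−d₂) = N(0.40) = 0.6554;  N(−d₁) = N(0.11) = 0.5438
P = 280·0.9828·0.6554 − 260·0.9835·0.5438 = 180.3556 − 139.0551 = 41.3005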